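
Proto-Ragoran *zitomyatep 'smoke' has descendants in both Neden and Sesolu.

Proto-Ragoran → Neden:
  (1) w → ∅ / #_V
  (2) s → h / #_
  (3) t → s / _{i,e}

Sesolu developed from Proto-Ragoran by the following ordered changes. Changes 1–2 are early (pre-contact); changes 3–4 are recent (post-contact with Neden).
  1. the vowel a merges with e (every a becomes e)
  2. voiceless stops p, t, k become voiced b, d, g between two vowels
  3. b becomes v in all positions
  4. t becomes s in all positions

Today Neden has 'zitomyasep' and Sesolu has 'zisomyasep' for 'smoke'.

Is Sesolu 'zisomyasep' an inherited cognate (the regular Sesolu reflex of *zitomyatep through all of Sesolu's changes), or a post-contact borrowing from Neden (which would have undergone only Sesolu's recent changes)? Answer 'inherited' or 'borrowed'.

If inherited, *zitomyatep would pass through all of Sesolu's changes:
Sesolu: *zitomyatep > zitomyetep > zidomyedep  (by vowel merger, intervocalic voicing)
If borrowed from Neden 'zitomyasep' after the early changes, it would undergo only the recent ones:
  rule 3 (unconditioned shift): no change (zitomyasep)
  rule 4 (unconditioned shift): zitomyasep → zisomyasep
  ⇒ as a loan: zisomyasep
Sesolu 'zisomyasep' matches the loan outcome 'zisomyasep', not the inherited 'zidomyedep' — it skipped the early Sesolu changes, so it was borrowed from Neden.

borrowed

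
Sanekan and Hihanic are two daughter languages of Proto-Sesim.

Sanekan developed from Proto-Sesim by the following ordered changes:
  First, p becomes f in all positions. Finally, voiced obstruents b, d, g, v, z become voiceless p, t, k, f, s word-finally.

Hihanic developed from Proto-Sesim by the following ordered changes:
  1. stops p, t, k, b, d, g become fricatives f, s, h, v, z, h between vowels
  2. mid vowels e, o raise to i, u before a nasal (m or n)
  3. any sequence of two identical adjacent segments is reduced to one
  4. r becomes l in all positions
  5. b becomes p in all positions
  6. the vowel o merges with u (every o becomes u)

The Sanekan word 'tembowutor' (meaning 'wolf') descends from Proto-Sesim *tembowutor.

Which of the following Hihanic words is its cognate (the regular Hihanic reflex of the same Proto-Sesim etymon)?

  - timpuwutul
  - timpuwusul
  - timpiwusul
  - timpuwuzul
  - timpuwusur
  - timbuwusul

timpuwusul

Hihanic: *tembowutor
  tembowutor → tembowusor   [intervocalic lenition]
  tembowusor → timbowusor   [pre-nasal raising]
  timbowusor (rule 3 does not apply)
  timbowusor → timbowusol   [unconditioned shift]
  timbowusol → timpowusol   [unconditioned shift]
  timpowusol → timpuwusul   [vowel merger]
  giving Hihanic timpuwusul.
Only 'timpuwusul' matches the regular Hihanic development of *tembowutor.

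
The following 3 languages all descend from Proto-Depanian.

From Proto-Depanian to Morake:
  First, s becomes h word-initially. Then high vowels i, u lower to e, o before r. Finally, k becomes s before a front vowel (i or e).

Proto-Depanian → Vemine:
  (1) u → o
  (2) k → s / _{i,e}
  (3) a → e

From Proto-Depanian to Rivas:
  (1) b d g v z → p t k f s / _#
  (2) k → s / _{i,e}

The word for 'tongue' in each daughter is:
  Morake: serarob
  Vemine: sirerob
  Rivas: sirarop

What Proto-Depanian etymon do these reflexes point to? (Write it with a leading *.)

*kirarob

Position 2: Morake has e, Vemine has i, Rivas has i. Vemine preserves i here (none of its changes turn any other segment into i), so the proto-segment is *i.
Position 4: Morake has a, Vemine has e, Rivas has a. Morake preserves a here (none of its changes turn any other segment into a), so the proto-segment is *a.
Verify the candidate proto-form against each daughter:
Morake: start from *kirarob.
  rule 1: no change — kirarob
  rule 2 (pre-rhotic lowering): kirarob → kerarob
  rule 3 (palatalisation): kerarob → serarob
  ⇒ Morake serarob
Vemine: start from *kirarob.
  rule 1: no change — kirarob
  rule 2 (palatalisation): kirarob → sirarob
  rule 3 (vowel merger): sirarob → sirerob
  ⇒ Vemine sirerob
Rivas: *kirarob
  kirarob → kirarop   [final devoicing]
  kirarop → sirarop   [palatalisation]
  giving Rivas sirarop.
Only *kirarob yields all of Morake serarob, Vemine sirerob, Rivas sirarop.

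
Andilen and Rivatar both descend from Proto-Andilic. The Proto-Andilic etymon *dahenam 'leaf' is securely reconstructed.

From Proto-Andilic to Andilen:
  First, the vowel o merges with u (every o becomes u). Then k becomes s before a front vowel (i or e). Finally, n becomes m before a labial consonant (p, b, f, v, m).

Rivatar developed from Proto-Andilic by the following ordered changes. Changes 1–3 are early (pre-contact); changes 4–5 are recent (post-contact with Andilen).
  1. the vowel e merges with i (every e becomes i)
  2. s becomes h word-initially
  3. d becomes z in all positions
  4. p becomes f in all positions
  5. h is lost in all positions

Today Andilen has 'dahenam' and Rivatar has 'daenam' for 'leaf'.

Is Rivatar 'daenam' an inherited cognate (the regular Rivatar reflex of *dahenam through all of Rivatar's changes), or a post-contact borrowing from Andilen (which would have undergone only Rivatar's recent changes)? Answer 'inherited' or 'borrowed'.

borrowed

If inherited, *dahenam would pass through all of Rivatar's changes:
Rivatar: *dahenam > dahinam > zahinam > zainam  (by vowel merger, unconditioned shift, h-loss)
If borrowed from Andilen 'dahenam' after the early changes, it would undergo only the recent ones:
  rule 4 (unconditioned shift): no change (dahenam)
  rule 5 (h-loss): dahenam → daenam
  ⇒ as a loan: daenam
Rivatar 'daenam' matches the loan outcome 'daenam', not the inherited 'zainam' — it skipped the early Rivatar changes, so it was borrowed from Andilen.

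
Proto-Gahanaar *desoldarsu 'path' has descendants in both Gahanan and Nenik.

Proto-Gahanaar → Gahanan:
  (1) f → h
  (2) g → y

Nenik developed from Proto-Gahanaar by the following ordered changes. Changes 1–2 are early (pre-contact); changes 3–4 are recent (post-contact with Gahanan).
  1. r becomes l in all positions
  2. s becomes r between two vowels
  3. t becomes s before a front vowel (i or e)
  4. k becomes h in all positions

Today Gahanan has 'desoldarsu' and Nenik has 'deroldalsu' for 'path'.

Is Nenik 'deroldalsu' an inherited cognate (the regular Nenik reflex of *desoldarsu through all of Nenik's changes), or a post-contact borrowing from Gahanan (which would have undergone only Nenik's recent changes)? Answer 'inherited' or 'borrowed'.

If inherited, *desoldarsu would pass through all of Nenik's changes:
Nenik: *desoldarsu > desoldalsu > deroldalsu  (by unconditioned shift, rhotacism)
If borrowed from Gahanan 'desoldarsu' after the early changes, it would undergo only the recent ones:
  rule 3 (palatalisation): no change (desoldarsu)
  rule 4 (unconditioned shift): no change (desoldarsu)
  ⇒ as a loan: desoldarsu
Nenik 'deroldalsu' matches the inherited outcome exactly, so it is an inherited cognate, not a loan.

inherited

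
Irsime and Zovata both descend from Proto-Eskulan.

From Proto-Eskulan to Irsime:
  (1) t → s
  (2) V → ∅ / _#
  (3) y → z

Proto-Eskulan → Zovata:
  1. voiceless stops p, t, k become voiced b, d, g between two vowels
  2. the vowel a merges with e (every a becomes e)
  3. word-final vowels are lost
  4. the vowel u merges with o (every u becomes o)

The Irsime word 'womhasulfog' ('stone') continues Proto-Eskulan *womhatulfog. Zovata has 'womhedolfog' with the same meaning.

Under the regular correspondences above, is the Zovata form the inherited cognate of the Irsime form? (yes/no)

yes

Derive the expected Zovata reflex of *womhatulfog:
Zovata: start from *womhatulfog.
  rule 1 (intervocalic voicing): womhatulfog → womhadulfog
  rule 2 (vowel merger): womhadulfog → womhedulfog
  rule 3: no change — womhedulfog
  rule 4 (vowel merger): womhedulfog → womhedolfog
  ⇒ Zovata womhedolfog
Zovata 'womhedolfog' matches the regular reflex exactly, so the pair is cognate.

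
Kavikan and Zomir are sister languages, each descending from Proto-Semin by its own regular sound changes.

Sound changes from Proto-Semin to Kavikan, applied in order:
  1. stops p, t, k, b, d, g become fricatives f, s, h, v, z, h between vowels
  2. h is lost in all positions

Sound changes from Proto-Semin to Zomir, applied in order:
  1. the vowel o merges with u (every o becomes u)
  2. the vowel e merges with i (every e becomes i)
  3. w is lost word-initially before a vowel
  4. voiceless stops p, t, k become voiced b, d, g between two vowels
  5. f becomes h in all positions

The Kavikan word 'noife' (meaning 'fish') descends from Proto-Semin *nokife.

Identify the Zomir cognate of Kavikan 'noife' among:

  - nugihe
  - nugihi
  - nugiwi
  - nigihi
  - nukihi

Zomir: start from *nokife.
  rule 1 (vowel merger): nokife → nukife
  rule 2 (vowel merger): nukife → nukifi
  rule 3: no change — nukifi
  rule 4 (intervocalic voicing): nukifi → nugifi
  rule 5 (unconditioned shift): nugifi → nugihi
  ⇒ Zomir nugihi
The other candidates each miss or misapply at least one Zomir change.

nugihi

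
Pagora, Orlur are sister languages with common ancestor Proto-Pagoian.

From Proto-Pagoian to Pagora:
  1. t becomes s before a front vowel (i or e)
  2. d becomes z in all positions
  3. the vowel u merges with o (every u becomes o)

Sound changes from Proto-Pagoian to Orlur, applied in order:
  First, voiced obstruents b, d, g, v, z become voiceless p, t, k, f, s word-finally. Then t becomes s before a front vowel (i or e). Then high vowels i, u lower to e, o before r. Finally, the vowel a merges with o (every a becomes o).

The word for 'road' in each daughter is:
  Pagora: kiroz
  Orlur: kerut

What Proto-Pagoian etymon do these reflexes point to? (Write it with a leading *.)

*kirud

Position 4: Pagora has o, Orlur has u. Orlur preserves u here (none of its changes turn any other segment into u), so the proto-segment is *u.
Position 2: Pagora has i, Orlur has e. Pagora preserves i here (none of its changes turn any other segment into i), so the proto-segment is *i.
Position 5: Pagora has z, Orlur has t. Taking the neighbouring segments as reconstructed: Pagora z could go back to *d or *z; Orlur t could go back to *t or *d — the one source consistent with every daughter is *d.
The remaining positions agree across the daughters. Check the candidate against every language:
Pagora: *kirud
  kirud (rule 1 does not apply)
  kirud → kiruz   [unconditioned shift]
  kiruz → kiroz   [vowel merger]
  giving Pagora kiroz.
Orlur: start from *kirud.
  rule 1 (final devoicing): kirud → kirut
  rule 2: no change — kirut
  rule 3 (pre-rhotic lowering): kirut → kerut
  rule 4: no change — kerut
  ⇒ Orlur kerut
No other proto-form is consistent with every reflex, so the reconstruction is *kirud.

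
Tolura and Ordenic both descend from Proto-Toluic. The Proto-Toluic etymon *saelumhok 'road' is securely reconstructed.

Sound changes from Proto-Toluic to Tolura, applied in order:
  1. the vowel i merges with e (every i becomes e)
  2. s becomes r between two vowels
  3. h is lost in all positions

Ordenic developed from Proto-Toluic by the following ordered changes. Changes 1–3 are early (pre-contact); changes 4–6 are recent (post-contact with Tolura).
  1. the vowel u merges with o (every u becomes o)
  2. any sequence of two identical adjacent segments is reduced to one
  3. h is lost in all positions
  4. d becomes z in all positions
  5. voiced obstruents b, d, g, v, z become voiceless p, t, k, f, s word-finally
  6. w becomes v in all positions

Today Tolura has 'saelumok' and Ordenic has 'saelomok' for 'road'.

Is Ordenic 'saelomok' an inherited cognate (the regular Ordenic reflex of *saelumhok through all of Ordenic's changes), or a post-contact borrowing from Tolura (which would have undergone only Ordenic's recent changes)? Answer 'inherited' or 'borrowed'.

inherited

If inherited, *saelumhok would pass through all of Ordenic's changes:
Ordenic: start from *saelumhok.
  rule 1 (vowel merger): saelumhok → saelomhok
  rule 2: no change — saelomhok
  rule 3 (h-loss): saelomhok → saelomok
  rule 4: no change — saelomok
  rule 5: no change — saelomok
  rule 6: no change — saelomok
  ⇒ Ordenic saelomok
If borrowed from Tolura 'saelumok' after the early changes, it would undergo only the recent ones:
  rule 4 (unconditioned shift): no change (saelumok)
  rule 5 (final devoicing): no change (saelumok)
  rule 6 (unconditioned shift): no change (saelumok)
  ⇒ as a loan: saelumok
Ordenic 'saelomok' matches the inherited outcome exactly, so it is an inherited cognate, not a loan.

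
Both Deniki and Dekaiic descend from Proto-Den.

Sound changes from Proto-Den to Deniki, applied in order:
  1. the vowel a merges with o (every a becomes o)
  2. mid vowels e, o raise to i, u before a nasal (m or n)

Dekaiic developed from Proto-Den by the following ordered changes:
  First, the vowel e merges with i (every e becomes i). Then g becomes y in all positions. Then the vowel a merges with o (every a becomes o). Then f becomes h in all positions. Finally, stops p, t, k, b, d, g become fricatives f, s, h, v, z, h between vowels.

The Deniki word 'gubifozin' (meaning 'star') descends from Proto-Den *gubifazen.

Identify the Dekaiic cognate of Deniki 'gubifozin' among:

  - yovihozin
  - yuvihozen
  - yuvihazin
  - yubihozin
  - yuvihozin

Dekaiic: *gubifazen > gubifazin > yubifazin > yubifozin > yubihozin > yuvihozin  (by vowel merger, unconditioned shift, vowel merger, unconditioned shift, intervocalic lenition)
The other candidates each miss or misapply at least one Dekaiic change.

yuvihozin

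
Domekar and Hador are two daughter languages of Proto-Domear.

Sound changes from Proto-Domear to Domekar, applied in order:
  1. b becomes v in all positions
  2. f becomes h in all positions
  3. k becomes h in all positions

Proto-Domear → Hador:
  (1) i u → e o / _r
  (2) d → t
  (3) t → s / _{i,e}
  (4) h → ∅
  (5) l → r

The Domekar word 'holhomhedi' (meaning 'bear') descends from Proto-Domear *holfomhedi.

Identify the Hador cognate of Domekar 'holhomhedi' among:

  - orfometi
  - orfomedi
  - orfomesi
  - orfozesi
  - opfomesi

Hador: *holfomhedi > holfomheti > holfomhesi > olfomesi > orfomesi  (by unconditioned shift, palatalisation, h-loss, unconditioned shift)
Only 'orfomesi' matches the regular Hador development of *holfomhedi.

orfomesi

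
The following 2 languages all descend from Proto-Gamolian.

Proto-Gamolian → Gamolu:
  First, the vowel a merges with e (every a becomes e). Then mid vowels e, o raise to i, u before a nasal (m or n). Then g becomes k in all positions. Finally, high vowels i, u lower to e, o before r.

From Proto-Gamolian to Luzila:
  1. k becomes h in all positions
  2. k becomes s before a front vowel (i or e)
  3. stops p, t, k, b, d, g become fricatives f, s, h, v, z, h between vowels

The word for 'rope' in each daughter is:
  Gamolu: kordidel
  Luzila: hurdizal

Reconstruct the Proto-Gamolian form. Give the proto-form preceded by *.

Position 7: Gamolu has e, Luzila has a. Luzila preserves a here (none of its changes turn any other segment into a), so the proto-segment is *a.
Position 2: Gamolu has o, Luzila has u. Luzila preserves u here (none of its changes turn any other segment into u), so the proto-segment is *u.
Position 1: Gamolu has k, Luzila has h. Taking the neighbouring segments as reconstructed: Gamolu k could go back to *k or *g; Luzila h could go back to *k or *h — the one source consistent with every daughter is *k.
This points to *kurdidal. Verify forward in each daughter:
Gamolu: start from *kurdidal.
  rule 1 (vowel merger): kurdidal → kurdidel
  rule 2: no change — kurdidel
  rule 3: no change — kurdidel
  rule 4 (pre-rhotic lowering): kurdidel → kordidel
  ⇒ Gamolu kordidel
Luzila: *kurdidal
  kurdidal → hurdidal   [unconditioned shift]
  hurdidal (rule 2 does not apply)
  hurdidal → hurdizal   [intervocalic lenition]
  giving Luzila hurdizal.
Only *kurdidal yields all of Gamolu kordidel, Luzila hurdizal.

*kurdidal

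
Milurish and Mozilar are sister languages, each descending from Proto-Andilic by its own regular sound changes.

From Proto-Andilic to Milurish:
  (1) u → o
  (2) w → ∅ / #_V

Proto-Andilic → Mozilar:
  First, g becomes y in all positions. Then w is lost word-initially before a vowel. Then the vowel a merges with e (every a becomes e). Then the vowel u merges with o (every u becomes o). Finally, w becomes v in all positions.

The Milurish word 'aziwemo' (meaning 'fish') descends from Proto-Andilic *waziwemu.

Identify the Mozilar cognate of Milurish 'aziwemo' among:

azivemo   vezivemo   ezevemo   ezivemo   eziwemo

Mozilar: start from *waziwemu.
  rule 1: no change — waziwemu
  rule 2 (glide loss): waziwemu → aziwemu
  rule 3 (vowel merger): aziwemu → eziwemu
  rule 4 (vowel merger): eziwemu → eziwemo
  rule 5 (unconditioned shift): eziwemo → ezivemo
  ⇒ Mozilar ezivemo

ezivemo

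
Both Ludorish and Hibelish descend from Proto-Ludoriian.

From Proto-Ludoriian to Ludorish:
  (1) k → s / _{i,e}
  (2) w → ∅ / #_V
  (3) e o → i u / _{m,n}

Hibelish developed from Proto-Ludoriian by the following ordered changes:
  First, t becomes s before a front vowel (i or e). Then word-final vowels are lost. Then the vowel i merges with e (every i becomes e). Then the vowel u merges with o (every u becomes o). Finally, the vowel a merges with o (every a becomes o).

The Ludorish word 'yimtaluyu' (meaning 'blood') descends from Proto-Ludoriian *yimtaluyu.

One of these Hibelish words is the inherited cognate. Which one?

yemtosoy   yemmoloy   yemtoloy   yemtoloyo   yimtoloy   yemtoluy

Hibelish: *yimtaluyu > yimtaluy > yemtaluy > yemtaloy > yemtoloy  (by apocope, vowel merger, vowel merger, vowel merger)

yemtoloy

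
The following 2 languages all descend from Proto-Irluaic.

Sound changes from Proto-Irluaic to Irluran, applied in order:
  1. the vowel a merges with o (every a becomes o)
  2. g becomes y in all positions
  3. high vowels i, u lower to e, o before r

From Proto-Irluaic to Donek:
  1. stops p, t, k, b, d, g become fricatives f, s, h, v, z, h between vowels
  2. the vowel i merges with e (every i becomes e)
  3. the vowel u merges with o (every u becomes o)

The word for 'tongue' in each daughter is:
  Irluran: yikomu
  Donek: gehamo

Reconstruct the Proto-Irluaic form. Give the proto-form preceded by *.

*gikamu

Position 2: Irluran has i, Donek has e. Irluran preserves i here (none of its changes turn any other segment into i), so the proto-segment is *i.
Position 1: Irluran has y, Donek has g. Donek preserves g here (none of its changes turn any other segment into g), so the proto-segment is *g.
Verify the candidate proto-form against each daughter:
Irluran: *gikamu > gikomu > yikomu  (by vowel merger, unconditioned shift)
Donek: *gikamu > gihamu > gehamu > gehamo  (by intervocalic lenition, vowel merger, vowel merger)
Only *gikamu yields all of Irluran yikomu, Donek gehamo.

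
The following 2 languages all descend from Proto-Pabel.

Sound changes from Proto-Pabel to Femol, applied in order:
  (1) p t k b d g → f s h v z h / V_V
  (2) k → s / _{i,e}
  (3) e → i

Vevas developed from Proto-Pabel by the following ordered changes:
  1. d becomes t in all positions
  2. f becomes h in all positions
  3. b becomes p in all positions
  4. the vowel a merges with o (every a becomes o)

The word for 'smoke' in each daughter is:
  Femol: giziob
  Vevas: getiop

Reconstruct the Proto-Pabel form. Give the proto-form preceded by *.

Position 6: Femol has b, Vevas has p. Femol preserves b here (none of its changes turn any other segment into b), so the proto-segment is *b.
Position 2: Femol has i, Vevas has e. Vevas preserves e here (none of its changes turn any other segment into e), so the proto-segment is *e.
Continuing position by position gives *gediob; check it forward:
Femol: start from *gediob.
  rule 1 (intervocalic lenition): gediob → geziob
  rule 2: no change — geziob
  rule 3 (vowel merger): geziob → giziob
  ⇒ Femol giziob
Vevas: start from *gediob.
  rule 1 (unconditioned shift): gediob → getiob
  rule 2: no change — getiob
  rule 3 (unconditioned shift): getiob → getiop
  rule 4: no change — getiop
  ⇒ Vevas getiop
Only *gediob yields all of Femol giziob, Vevas getiop.

*gediob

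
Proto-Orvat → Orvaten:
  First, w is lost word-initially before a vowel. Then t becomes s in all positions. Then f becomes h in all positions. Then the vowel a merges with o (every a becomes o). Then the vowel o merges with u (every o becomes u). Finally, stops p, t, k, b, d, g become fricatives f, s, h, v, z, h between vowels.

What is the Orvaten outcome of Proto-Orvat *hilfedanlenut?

hilhezunlenus

Orvaten: *hilfedanlenut
  hilfedanlenut (rule 1 does not apply)
  hilfedanlenut → hilfedanlenus   [unconditioned shift]
  hilfedanlenus → hilhedanlenus   [unconditioned shift]
  hilhedanlenus → hilhedonlenus   [vowel merger]
  hilhedonlenus → hilhedunlenus   [vowel merger]
  hilhedunlenus → hilhezunlenus   [intervocalic lenition]
  giving Orvaten hilhezunlenus.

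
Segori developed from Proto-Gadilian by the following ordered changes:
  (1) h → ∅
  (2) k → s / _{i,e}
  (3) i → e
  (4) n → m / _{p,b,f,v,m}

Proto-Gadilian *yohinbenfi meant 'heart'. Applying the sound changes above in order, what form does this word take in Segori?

Segori: *yohinbenfi
  yohinbenfi → yoinbenfi   [h-loss]
  yoinbenfi (rule 2 does not apply)
  yoinbenfi → yoenbenfe   [vowel merger]
  yoenbenfe → yoembemfe   [nasal place assimilation]
  giving Segori yoembemfe.

yoembemfe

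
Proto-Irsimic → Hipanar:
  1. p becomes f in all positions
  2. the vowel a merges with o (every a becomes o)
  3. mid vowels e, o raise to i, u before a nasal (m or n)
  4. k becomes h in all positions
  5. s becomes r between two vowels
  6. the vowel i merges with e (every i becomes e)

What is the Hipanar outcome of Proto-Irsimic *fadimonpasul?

fodemunforul

Hipanar: start from *fadimonpasul.
  rule 1 (unconditioned shift): fadimonpasul → fadimonfasul
  rule 2 (vowel merger): fadimonfasul → fodimonfosul
  rule 3 (pre-nasal raising): fodimonfosul → fodimunfosul
  rule 4: no change — fodimunfosul
  rule 5 (rhotacism): fodimunfosul → fodimunforul
  rule 6 (vowel merger): fodimunforul → fodemunforul
  ⇒ Hipanar fodemunforul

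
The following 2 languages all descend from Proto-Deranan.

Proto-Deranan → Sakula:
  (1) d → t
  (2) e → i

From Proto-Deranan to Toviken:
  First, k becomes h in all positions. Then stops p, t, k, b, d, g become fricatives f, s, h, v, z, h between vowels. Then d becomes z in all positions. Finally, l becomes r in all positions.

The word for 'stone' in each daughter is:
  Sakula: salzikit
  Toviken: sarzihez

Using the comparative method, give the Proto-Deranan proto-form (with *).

Position 6: Sakula has k, Toviken has h. Sakula preserves k here (none of its changes turn any other segment into k), so the proto-segment is *k.
Position 8: Sakula has t, Toviken has z. Taking the neighbouring segments as reconstructed: Sakula t could go back to *t or *d; Toviken z could go back to *d or *z — the one source consistent with every daughter is *d.
Continuing position by position gives *salziked; check it forward:
Sakula: *salziked > salziket > salzikit  (by unconditioned shift, vowel merger)
Toviken: start from *salziked.
  rule 1 (unconditioned shift): salziked → salzihed
  rule 2: no change — salzihed
  rule 3 (unconditioned shift): salzihed → salzihez
  rule 4 (unconditioned shift): salzihez → sarzihez
  ⇒ Toviken sarzihez
*salziked is the unique common source.

*salziked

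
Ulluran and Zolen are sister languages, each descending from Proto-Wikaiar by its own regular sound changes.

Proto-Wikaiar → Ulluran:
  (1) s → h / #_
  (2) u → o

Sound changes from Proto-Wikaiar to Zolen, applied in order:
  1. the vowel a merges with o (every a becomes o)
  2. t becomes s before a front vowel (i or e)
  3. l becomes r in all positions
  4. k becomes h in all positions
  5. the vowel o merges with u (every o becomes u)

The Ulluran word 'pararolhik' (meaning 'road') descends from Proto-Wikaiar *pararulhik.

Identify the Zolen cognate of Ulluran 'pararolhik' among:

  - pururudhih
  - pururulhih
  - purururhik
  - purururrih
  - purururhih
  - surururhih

Zolen: *pararulhik > pororulhik > pororurhik > pororurhih > purururhih  (by vowel merger, unconditioned shift, unconditioned shift, vowel merger)
Only 'purururhih' matches the regular Zolen development of *pararulhik.

purururhih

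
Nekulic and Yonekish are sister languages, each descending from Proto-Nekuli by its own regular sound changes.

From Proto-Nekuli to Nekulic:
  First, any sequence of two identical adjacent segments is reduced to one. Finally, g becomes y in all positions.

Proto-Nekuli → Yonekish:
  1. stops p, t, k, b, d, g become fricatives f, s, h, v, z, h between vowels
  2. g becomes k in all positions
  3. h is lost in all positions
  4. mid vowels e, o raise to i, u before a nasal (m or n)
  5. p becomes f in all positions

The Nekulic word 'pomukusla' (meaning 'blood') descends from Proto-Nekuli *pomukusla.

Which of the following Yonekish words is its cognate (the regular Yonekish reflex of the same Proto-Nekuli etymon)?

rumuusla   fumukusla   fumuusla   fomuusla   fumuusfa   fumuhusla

fumuusla

Yonekish: *pomukusla
  pomukusla → pomuhusla   [intervocalic lenition]
  pomuhusla (rule 2 does not apply)
  pomuhusla → pomuusla   [h-loss]
  pomuusla → pumuusla   [pre-nasal raising]
  pumuusla → fumuusla   [unconditioned shift]
  giving Yonekish fumuusla.
Only 'fumuusla' matches the regular Yonekish development of *pomukusla.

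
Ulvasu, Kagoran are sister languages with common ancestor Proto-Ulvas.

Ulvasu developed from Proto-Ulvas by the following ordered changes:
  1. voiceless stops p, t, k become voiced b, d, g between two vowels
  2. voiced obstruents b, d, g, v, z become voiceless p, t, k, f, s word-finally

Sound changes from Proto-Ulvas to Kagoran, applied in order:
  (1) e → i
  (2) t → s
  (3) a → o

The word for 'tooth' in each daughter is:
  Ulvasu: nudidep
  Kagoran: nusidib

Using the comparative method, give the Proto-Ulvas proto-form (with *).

Position 6: Ulvasu has e, Kagoran has i. Ulvasu preserves e here (none of its changes turn any other segment into e), so the proto-segment is *e.
Position 7: Ulvasu has p, Kagoran has b. Kagoran preserves b here (none of its changes turn any other segment into b), so the proto-segment is *b.
Continuing position by position gives *nutideb; check it forward:
Ulvasu: start from *nutideb.
  rule 1 (intervocalic voicing): nutideb → nudideb
  rule 2 (final devoicing): nudideb → nudidep
  ⇒ Ulvasu nudidep
Kagoran: *nutideb > nutidib > nusidib  (by vowel merger, unconditioned shift)
Only *nutideb yields all of Ulvasu nudidep, Kagoran nusidib.

*nutideb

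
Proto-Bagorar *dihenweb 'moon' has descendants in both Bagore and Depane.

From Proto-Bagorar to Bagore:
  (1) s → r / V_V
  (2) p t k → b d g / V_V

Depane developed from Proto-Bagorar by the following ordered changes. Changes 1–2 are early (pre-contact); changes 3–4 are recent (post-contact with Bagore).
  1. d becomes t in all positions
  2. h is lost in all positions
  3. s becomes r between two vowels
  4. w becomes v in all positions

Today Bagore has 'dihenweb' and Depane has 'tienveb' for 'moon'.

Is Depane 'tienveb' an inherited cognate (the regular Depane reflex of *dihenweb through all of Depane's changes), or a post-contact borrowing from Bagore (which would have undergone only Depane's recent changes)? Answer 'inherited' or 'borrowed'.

inherited

If inherited, *dihenweb would pass through all of Depane's changes:
Depane: *dihenweb > tihenweb > tienweb > tienveb  (by unconditioned shift, h-loss, unconditioned shift)
If borrowed from Bagore 'dihenweb' after the early changes, it would undergo only the recent ones:
  rule 3 (rhotacism): no change (dihenweb)
  rule 4 (unconditioned shift): dihenweb → dihenveb
  ⇒ as a loan: dihenveb
Depane 'tienveb' matches the inherited outcome exactly, so it is an inherited cognate, not a loan.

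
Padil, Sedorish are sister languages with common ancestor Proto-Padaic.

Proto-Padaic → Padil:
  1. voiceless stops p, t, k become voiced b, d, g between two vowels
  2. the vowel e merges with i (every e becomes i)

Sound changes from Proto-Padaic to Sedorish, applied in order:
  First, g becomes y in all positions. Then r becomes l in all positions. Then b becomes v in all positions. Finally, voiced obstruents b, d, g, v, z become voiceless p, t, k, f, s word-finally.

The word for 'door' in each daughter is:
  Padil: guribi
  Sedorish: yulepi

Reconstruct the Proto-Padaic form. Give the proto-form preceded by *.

Position 1: Padil has g, Sedorish has y. Taking the neighbouring segments as reconstructed: Padil g can only go back to *g; Sedorish y could go back to *g or *y — the one source consistent with every daughter is *g.
Position 4: Padil has i, Sedorish has e. Sedorish preserves e here (none of its changes turn any other segment into e), so the proto-segment is *e.
This points to *gurepi. Verify forward in each daughter:
Padil: *gurepi > gurebi > guribi  (by intervocalic voicing, vowel merger)
Sedorish: *gurepi
  gurepi → yurepi   [unconditioned shift]
  yurepi → yulepi   [unconditioned shift]
  yulepi (rule 3 does not apply)
  yulepi (rule 4 does not apply)
  giving Sedorish yulepi.
Only *gurepi yields all of Padil guribi, Sedorish yulepi.

*gurepi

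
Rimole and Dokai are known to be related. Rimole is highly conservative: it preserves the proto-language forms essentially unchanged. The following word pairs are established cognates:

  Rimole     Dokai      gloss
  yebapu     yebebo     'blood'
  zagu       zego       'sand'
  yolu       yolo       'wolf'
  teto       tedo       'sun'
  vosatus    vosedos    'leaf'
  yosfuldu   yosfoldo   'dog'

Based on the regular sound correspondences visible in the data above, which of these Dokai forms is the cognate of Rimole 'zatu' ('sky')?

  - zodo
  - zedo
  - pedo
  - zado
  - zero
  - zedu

zedo

zagu ~ zego, vosatus ~ vosedos — Rimole a corresponds to Dokai e after a consonant, before a consonant other than r, m, n, p, b, f, v.
vosatus ~ vosedos — Rimole t corresponds to Dokai d between vowels (before a back vowel).
yebapu ~ yebebo, zagu ~ zego — Rimole u corresponds to Dokai o word-finally.
Applying these to Rimole 'zatu':
  zatu → zetu   (a→e after a consonant, before a consonant other than r, m, n, p, b, f, v)
  zetu → zedu   (t→d between vowels (before a back vowel))
  zedu → zedo   (u→o word-finally)
So the Dokai cognate is 'zedo'.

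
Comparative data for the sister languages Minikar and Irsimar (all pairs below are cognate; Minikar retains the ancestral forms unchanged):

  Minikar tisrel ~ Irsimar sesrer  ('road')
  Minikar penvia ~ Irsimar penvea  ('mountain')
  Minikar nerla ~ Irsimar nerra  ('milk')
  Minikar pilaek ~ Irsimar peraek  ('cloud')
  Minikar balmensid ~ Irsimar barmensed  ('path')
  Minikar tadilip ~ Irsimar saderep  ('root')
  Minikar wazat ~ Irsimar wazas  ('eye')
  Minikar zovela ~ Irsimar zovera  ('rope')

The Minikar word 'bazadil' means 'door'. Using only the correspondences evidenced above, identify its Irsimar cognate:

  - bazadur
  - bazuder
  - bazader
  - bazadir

tisrel ~ sesrer, pilaek ~ peraek — Minikar i corresponds to Irsimar e after a consonant, before a consonant other than r, m, n, p, b, f, v.
tisrel ~ sesrer — Minikar l corresponds to Irsimar r word-finally.
Applying these to Minikar 'bazadil':
  bazadil → bazadel   (i→e after a consonant, before a consonant other than r, m, n, p, b, f, v)
  bazadel → bazader   (l→r word-finally)
So the Irsimar cognate is 'bazader'.

bazader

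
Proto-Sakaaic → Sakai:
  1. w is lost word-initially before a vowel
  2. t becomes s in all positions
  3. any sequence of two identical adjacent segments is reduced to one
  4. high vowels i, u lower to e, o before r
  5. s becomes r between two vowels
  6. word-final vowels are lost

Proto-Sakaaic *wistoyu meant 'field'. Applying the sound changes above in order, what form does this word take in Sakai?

iroy

Sakai: start from *wistoyu.
  rule 1 (glide loss): wistoyu → istoyu
  rule 2 (unconditioned shift): istoyu → issoyu
  rule 3 (degemination): issoyu → isoyu
  rule 4: no change — isoyu
  rule 5 (rhotacism): isoyu → iroyu
  rule 6 (apocope): iroyu → iroy
  ⇒ Sakai iroy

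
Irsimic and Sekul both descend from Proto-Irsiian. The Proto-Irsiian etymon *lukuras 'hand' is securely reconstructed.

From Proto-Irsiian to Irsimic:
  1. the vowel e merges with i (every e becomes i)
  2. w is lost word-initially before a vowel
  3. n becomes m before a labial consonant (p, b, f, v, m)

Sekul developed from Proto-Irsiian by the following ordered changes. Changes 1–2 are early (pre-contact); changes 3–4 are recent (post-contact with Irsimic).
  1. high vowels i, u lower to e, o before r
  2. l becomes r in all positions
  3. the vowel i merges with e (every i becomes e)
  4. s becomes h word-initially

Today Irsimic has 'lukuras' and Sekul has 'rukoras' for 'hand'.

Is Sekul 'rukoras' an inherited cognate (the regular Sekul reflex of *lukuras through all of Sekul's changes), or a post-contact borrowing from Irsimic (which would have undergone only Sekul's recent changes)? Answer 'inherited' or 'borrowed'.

inherited

If inherited, *lukuras would pass through all of Sekul's changes:
Sekul: *lukuras > lukoras > rukoras  (by pre-rhotic lowering, unconditioned shift)
If borrowed from Irsimic 'lukuras' after the early changes, it would undergo only the recent ones:
  rule 3 (vowel merger): no change (lukuras)
  rule 4 (debuccalisation): no change (lukuras)
  ⇒ as a loan: lukuras
Sekul 'rukoras' matches the inherited outcome exactly, so it is an inherited cognate, not a loan.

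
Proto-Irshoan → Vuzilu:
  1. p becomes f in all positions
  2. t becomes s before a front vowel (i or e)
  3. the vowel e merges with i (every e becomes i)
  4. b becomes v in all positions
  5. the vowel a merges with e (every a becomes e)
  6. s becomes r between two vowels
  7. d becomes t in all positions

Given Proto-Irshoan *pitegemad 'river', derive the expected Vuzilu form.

Vuzilu: start from *pitegemad.
  rule 1 (unconditioned shift): pitegemad → fitegemad
  rule 2 (palatalisation): fitegemad → fisegemad
  rule 3 (vowel merger): fisegemad → fisigimad
  rule 4: no change — fisigimad
  rule 5 (vowel merger): fisigimad → fisigimed
  rule 6 (rhotacism): fisigimed → firigimed
  rule 7 (unconditioned shift): firigimed → firigimet
  ⇒ Vuzilu firigimet

firigimet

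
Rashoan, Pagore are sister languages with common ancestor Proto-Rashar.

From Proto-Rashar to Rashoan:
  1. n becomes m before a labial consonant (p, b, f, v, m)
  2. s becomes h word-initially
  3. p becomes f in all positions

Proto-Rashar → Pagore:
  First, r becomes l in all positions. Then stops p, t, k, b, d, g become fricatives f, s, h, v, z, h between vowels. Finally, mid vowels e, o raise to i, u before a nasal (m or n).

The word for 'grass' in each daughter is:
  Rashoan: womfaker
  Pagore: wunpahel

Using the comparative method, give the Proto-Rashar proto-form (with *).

Position 8: Rashoan has r, Pagore has l. Rashoan preserves r here (none of its changes turn any other segment into r), so the proto-segment is *r.
Position 2: Rashoan has o, Pagore has u. Rashoan preserves o here (none of its changes turn any other segment into o), so the proto-segment is *o.
Continuing position by position gives *wonpaker; check it forward:
Rashoan: start from *wonpaker.
  rule 1 (nasal place assimilation): wonpaker → wompaker
  rule 2: no change — wompaker
  rule 3 (unconditioned shift): wompaker → womfaker
  ⇒ Rashoan womfaker
Pagore: *wonpaker > wonpakel > wonpahel > wunpahel  (by unconditioned shift, intervocalic lenition, pre-nasal raising)
*wonpaker is the unique common source.

*wonpaker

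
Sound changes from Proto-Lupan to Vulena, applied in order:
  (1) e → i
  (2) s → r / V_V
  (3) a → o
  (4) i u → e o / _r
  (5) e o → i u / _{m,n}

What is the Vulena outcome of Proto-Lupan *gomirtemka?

gumertimko

Vulena: start from *gomirtemka.
  rule 1 (vowel merger): gomirtemka → gomirtimka
  rule 2: no change — gomirtimka
  rule 3 (vowel merger): gomirtimka → gomirtimko
  rule 4 (pre-rhotic lowering): gomirtimko → gomertimko
  rule 5 (pre-nasal raising): gomertimko → gumertimko
  ⇒ Vulena gumertimko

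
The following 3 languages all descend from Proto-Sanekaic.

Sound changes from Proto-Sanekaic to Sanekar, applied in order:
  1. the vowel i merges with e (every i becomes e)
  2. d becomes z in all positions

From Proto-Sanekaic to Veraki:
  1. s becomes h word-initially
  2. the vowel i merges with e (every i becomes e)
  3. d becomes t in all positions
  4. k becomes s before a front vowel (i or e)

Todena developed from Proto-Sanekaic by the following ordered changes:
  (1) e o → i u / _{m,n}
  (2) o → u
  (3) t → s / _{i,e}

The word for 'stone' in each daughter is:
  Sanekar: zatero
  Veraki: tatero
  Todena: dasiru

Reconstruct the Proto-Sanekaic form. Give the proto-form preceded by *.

Position 4: Sanekar has e, Veraki has e, Todena has i. Taking the neighbouring segments as reconstructed: Sanekar e could go back to *e or *i; Veraki e could go back to *e or *i; Todena i can only go back to *i — the one source consistent with every daughter is *i.
Position 1: Sanekar has z, Veraki has t, Todena has d. Todena preserves d here (none of its changes turn any other segment into d), so the proto-segment is *d.
Continuing position by position gives *datiro; check it forward:
Sanekar: *datiro > datero > zatero  (by vowel merger, unconditioned shift)
Veraki: *datiro
  datiro (rule 1 does not apply)
  datiro → datero   [vowel merger]
  datero → tatero   [unconditioned shift]
  tatero (rule 4 does not apply)
  giving Veraki tatero.
Todena: *datiro
  datiro (rule 1 does not apply)
  datiro → datiru   [vowel merger]
  datiru → dasiru   [palatalisation]
  giving Todena dasiru.
No other proto-form is consistent with every reflex, so the reconstruction is *datiro.

*datiro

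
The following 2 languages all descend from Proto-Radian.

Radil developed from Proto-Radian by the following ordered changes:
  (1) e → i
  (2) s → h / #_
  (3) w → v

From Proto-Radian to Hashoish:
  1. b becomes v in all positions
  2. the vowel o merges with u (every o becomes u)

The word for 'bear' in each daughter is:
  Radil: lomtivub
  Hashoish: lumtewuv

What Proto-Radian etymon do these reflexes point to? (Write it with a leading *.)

*lomtewub

Position 8: Radil has b, Hashoish has v. Radil preserves b here (none of its changes turn any other segment into b), so the proto-segment is *b.
Position 5: Radil has i, Hashoish has e. Hashoish preserves e here (none of its changes turn any other segment into e), so the proto-segment is *e.
Position 2: Radil has o, Hashoish has u. Radil preserves o here (none of its changes turn any other segment into o), so the proto-segment is *o.
Verify the candidate proto-form against each daughter:
Radil: start from *lomtewub.
  rule 1 (vowel merger): lomtewub → lomtiwub
  rule 2: no change — lomtiwub
  rule 3 (unconditioned shift): lomtiwub → lomtivub
  ⇒ Radil lomtivub
Hashoish: *lomtewub > lomtewuv > lumtewuv  (by unconditioned shift, vowel merger)
No other proto-form is consistent with every reflex, so the reconstruction is *lomtewub.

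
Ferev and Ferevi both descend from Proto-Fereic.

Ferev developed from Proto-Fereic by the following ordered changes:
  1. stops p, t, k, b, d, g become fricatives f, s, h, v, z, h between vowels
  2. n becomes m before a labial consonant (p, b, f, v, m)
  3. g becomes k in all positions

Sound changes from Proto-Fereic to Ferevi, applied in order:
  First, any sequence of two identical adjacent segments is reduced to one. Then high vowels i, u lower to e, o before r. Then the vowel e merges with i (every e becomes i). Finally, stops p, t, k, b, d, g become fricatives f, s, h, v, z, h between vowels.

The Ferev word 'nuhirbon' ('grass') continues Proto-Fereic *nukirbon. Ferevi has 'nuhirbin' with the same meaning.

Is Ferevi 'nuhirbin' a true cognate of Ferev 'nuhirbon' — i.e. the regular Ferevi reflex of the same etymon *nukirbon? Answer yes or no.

Derive the expected Ferevi reflex of *nukirbon:
Ferevi: start from *nukirbon.
  rule 1: no change — nukirbon
  rule 2 (pre-rhotic lowering): nukirbon → nukerbon
  rule 3 (vowel merger): nukerbon → nukirbon
  rule 4 (intervocalic lenition): nukirbon → nuhirbon
  ⇒ Ferevi nuhirbon
The regular Ferevi reflex would be 'nuhirbon', but the attested form is 'nuhirbin'. The correspondence is irregular, so they are not cognates (the Ferevi form has a different source).

no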